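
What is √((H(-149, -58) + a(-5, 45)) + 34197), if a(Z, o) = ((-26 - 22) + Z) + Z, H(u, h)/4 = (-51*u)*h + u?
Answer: 5*I*√69177 ≈ 1315.1*I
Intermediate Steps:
H(u, h) = 4*u - 204*h*u (H(u, h) = 4*((-51*u)*h + u) = 4*(-51*h*u + u) = 4*(u - 51*h*u) = 4*u - 204*h*u)
a(Z, o) = -48 + 2*Z (a(Z, o) = (-48 + Z) + Z = -48 + 2*Z)
√((H(-149, -58) + a(-5, 45)) + 34197) = √((4*(-149)*(1 - 51*(-58)) + (-48 + 2*(-5))) + 34197) = √((4*(-149)*(1 + 2958) + (-48 - 10)) + 34197) = √((4*(-149)*2959 - 58) + 34197) = √((-1763564 - 58) + 34197) = √(-1763622 + 34197) = √(-1729425) = 5*I*√69177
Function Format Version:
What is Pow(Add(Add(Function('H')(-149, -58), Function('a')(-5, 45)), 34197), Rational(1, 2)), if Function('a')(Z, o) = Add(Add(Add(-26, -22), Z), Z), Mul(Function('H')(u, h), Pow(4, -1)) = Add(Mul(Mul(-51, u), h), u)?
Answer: Mul(5, I, Pow(69177, Rational(1, 2))) ≈ Mul(1315.1, I)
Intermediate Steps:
Function('H')(u, h) = Add(Mul(4, u), Mul(-204, h, u)) (Function('H')(u, h) = Mul(4, Add(Mul(Mul(-51, u), h), u)) = Mul(4, Add(Mul(-51, h, u), u)) = Mul(4, Add(u, Mul(-51, h, u))) = Add(Mul(4, u), Mul(-204, h, u)))
Function('a')(Z, o) = Add(-48, Mul(2, Z)) (Function('a')(Z, o) = Add(Add(-48, Z), Z) = Add(-48, Mul(2, Z)))
Pow(Add(Add(Function('H')(-149, -58), Function('a')(-5, 45)), 34197), Rational(1, 2)) = Pow(Add(Add(Mul(4, -149, Add(1, Mul(-51, -58))), Add(-48, Mul(2, -5))), 34197), Rational(1, 2)) = Pow(Add(Add(Mul(4, -149, Add(1, 2958)), Add(-48, -10)), 34197), Rational(1, 2)) = Pow(Add(Add(Mul(4, -149, 2959), -58), 34197), Rational(1, 2)) = Pow(Add(Add(-1763564, -58), 34197), Rational(1, 2)) = Pow(Add(-1763622, 34197), Rational(1, 2)) = Pow(-1729425, Rational(1, 2)) = Mul(5, I, Pow(69177, Rational(1, 2)))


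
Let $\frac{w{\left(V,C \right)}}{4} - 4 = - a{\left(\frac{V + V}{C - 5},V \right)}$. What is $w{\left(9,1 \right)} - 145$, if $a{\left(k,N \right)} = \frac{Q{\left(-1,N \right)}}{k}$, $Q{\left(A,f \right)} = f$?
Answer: $-121$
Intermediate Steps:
$a{\left(k,N \right)} = \frac{N}{k}$
$w{\left(V,C \right)} = 26 - 2 C$ ($w{\left(V,C \right)} = 16 + 4 \left(- \frac{V}{\left(V + V\right) \frac{1}{C - 5}}\right) = 16 + 4 \left(- \frac{V}{2 V \frac{1}{-5 + C}}\right) = 16 + 4 \left(- V \frac{-5 + C}{2 V}\right) = 16 + 4 \left(- (- \frac{5}{2} + \frac{C}{2})\right) = 16 + 4 \left(\frac{5}{2} - \frac{C}{2}\right) = 16 - \left(-10 + 2 C\right) = 26 - 2 C$)
$w{\left(9,1 \right)} - 145 = \left(26 - 2\right) - 145 = 24 - 145 = -121$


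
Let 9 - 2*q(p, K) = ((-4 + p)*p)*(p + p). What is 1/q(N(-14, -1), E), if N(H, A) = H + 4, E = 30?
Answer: 2/2809 ≈ 0.00071200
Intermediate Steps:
N(H, A) = 4 + H
q(p, K) = 9/2 - p²*(-4 + p) (q(p, K) = 9/2 - (-4 + p)*p*(p + p)/2 = 9/2 - p*(-4 + p)*2*p/2 = 9/2 - p²*(-4 + p))
1/q(N(-14, -1), E) = 1/(9/2 - (4 - 14)³ + 4*(4 - 14)²) = 1/(9/2 - 1*(-10)³ + 4*(-10)²) = 1/(9/2 - 1*(-1000) + 4*100) = 1/(9/2 + 1000 + 400) = 1/(2809/2) = 2/2809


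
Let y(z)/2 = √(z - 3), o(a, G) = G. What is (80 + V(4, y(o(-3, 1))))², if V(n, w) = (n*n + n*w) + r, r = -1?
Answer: 8897 + 1520*I*√2 ≈ 8897.0 + 2149.6*I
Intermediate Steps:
y(z) = 2*√(-3 + z) (y(z) = 2*√(z - 3) = 2*√(-3 + z))
V(n, w) = -1 + n² + n*w (V(n, w) = (n*n + n*w) - 1 = (n² + n*w) - 1 = -1 + n² + n*w)
(80 + V(4, y(o(-3, 1))))² = (80 + (-1 + 4² + 4*(2*√(-3 + 1))))² = (80 + (-1 + 16 + 4*(2*√(-2))))² = (80 + (-1 + 16 + 4*(2*(I*√2))))² = (80 + (-1 + 16 + 4*(2*I*√2)))² = (80 + (-1 + 16 + 8*I*√2))² = (80 + (15 + 8*I*√2))² = (95 + 8*I*√2)²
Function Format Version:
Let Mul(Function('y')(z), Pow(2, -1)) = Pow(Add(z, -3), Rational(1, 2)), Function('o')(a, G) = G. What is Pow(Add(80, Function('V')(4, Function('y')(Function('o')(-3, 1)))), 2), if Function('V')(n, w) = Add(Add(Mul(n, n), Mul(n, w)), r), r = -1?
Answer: Add(8897, Mul(1520, I, Pow(2, Rational(1, 2)))) ≈ Add(8897.0, Mul(2149.6, I))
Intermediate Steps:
Function('y')(z) = Mul(2, Pow(Add(-3, z), Rational(1, 2))) (Function('y')(z) = Mul(2, Pow(Add(z, -3), Rational(1, 2))) = Mul(2, Pow(Add(-3, z), Rational(1, 2))))
Function('V')(n, w) = Add(-1, Pow(n, 2), Mul(n, w)) (Function('V')(n, w) = Add(Add(Mul(n, n), Mul(n, w)), -1) = Add(Add(Pow(n, 2), Mul(n, w)), -1) = Add(-1, Pow(n, 2), Mul(n, w)))
Pow(Add(80, Function('V')(4, Function('y')(Function('o')(-3, 1)))), 2) = Pow(Add(80, Add(-1, Pow(4, 2), Mul(4, Mul(2, Pow(Add(-3, 1), Rational(1, 2)))))), 2) = Pow(Add(80, Add(-1, 16, Mul(4, Mul(2, Pow(-2, Rational(1, 2)))))), 2) = Pow(Add(80, Add(-1, 16, Mul(4, Mul(2, Mul(I, Pow(2, Rational(1, 2))))))), 2) = Pow(Add(80, Add(-1, 16, Mul(4, Mul(2, I, Pow(2, Rational(1, 2)))))), 2) = Pow(Add(80, Add(-1, 16, Mul(8, I, Pow(2, Rational(1, 2))))), 2) = Pow(Add(80, Add(15, Mul(8, I, Pow(2, Rational(1, 2))))), 2) = Pow(Add(95, Mul(8, I, Pow(2, Rational(1, 2)))), 2)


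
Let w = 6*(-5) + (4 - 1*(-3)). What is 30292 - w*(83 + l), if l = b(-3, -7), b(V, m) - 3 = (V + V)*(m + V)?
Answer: 33650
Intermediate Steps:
b(V, m) = 3 + 2*V*(V + m) (b(V, m) = 3 + (V + V)*(m + V) = 3 + (2*V)*(V + m) = 3 + 2*V*(V + m))
l = 63 (l = 3 + 2*(-3)**2 + 2*(-3)*(-7) = 3 + 2*9 + 42 = 3 + 18 + 42 = 63)
w = -23 (w = -30 + (4 + 3) = -30 + 7 = -23)
30292 - w*(83 + l) = 30292 - (-23)*(83 + 63) = 30292 - (-23)*146 = 30292 - 1*(-3358) = 30292 + 3358 = 33650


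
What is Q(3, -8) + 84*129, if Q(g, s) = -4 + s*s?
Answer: 10896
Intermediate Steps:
Q(g, s) = -4 + s²
Q(3, -8) + 84*129 = (-4 + (-8)²) + 84*129 = (-4 + 64) + 10836 = 60 + 10836 = 10896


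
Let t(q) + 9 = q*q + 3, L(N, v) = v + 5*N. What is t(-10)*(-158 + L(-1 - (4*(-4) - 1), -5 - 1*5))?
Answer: -8272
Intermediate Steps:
t(q) = -6 + q² (t(q) = -9 + (q*q + 3) = -9 + (q² + 3) = -9 + (3 + q²) = -6 + q²)
t(-10)*(-158 + L(-1 - (4*(-4) - 1), -5 - 1*5)) = (-6 + (-10)²)*(-158 + ((-5 - 1*5) + 5*(-1 - (4*(-4) - 1)))) = (-6 + 100)*(-158 + ((-5 - 5) + 5*(-1 - (-16 - 1)))) = 94*(-158 + (-10 + 5*(-1 - 1*(-17)))) = 94*(-158 + (-10 + 5*(-1 + 17))) = 94*(-158 + (-10 + 5*16)) = 94*(-158 + (-10 + 80)) = 94*(-158 + 70) = 94*(-88) = -8272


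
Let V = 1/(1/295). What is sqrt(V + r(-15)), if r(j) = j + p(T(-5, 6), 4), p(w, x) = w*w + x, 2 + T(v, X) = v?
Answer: 3*sqrt(37) ≈ 18.248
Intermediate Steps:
T(v, X) = -2 + v
p(w, x) = x + w**2 (p(w, x) = w**2 + x = x + w**2)
r(j) = 53 + j (r(j) = j + (4 + (-2 - 5)**2) = j + (4 + (-7)**2) = j + (4 + 49) = j + 53 = 53 + j)
V = 295 (V = 1/(1/295) = 295)
sqrt(V + r(-15)) = sqrt(295 + (53 - 15)) = sqrt(295 + 38) = sqrt(333) = 3*sqrt(37)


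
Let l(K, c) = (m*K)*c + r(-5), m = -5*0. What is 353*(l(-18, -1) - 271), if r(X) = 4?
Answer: -94251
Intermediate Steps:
m = 0
l(K, c) = 4 (l(K, c) = (0*K)*c + 4 = 0*c + 4 = 0 + 4 = 4)
353*(l(-18, -1) - 271) = 353*(4 - 271) = 353*(-267) = -94251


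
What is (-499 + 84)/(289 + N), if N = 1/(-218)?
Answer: -90470/63001 ≈ -1.4360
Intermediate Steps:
N = -1/218 ≈ -0.0045872
(-499 + 84)/(289 + N) = (-499 + 84)/(289 - 1/218) = -415/63001/218 = -415*218/63001 = -90470/63001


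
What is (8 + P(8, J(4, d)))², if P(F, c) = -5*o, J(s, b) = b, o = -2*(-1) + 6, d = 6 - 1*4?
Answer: 1024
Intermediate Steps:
d = 2 (d = 6 - 4 = 2)
o = 8 (o = 2 + 6 = 8)
P(F, c) = -40 (P(F, c) = -5*8 = -40)
(8 + P(8, J(4, d)))² = (8 - 40)² = (-32)² = 1024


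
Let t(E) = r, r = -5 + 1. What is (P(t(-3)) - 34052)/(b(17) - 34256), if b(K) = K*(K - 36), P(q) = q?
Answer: 34056/34579 ≈ 0.98487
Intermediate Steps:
r = -4
t(E) = -4
b(K) = K*(-36 + K)
(P(t(-3)) - 34052)/(b(17) - 34256) = (-4 - 34052)/(17*(-36 + 17) - 34256) = -34056/(17*(-19) - 34256) = -34056/(-323 - 34256) = -34056/(-34579) = -34056*(-1/34579) = 34056/34579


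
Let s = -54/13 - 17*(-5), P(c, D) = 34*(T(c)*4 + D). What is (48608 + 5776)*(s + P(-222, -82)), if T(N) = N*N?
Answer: 4736787610896/13 ≈ 3.6437e+11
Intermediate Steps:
T(N) = N**2
P(c, D) = 34*D + 136*c**2 (P(c, D) = 34*(c**2*4 + D) = 34*(4*c**2 + D) = 34*(D + 4*c**2) = 34*D + 136*c**2)
s = 1051/13 (s = -54*1/13 + 85 = -54/13 + 85 = 1051/13 ≈ 80.846)
(48608 + 5776)*(s + P(-222, -82)) = (48608 + 5776)*(1051/13 + (34*(-82) + 136*(-222)**2)) = 54384*(1051/13 + (-2788 + 136*49284)) = 54384*(1051/13 + (-2788 + 6702624)) = 54384*(1051/13 + 6699836) = 54384*(87098919/13) = 4736787610896/13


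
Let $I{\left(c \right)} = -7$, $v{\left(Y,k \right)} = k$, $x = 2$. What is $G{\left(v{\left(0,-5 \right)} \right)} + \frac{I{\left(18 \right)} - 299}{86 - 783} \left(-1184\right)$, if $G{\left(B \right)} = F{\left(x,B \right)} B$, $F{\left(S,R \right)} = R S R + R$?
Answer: $- \frac{30537}{41} \approx -744.8$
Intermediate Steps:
$F{\left(S,R \right)} = R + S R^{2}$ ($F{\left(S,R \right)} = S R^{2} + R = R + S R^{2}$)
$G{\left(B \right)} = B^{2} \left(1 + 2 B\right)$ ($G{\left(B \right)} = B \left(1 + B 2\right) B = B \left(1 + 2 B\right) B = B^{2} \left(1 + 2 B\right)$)
$G{\left(v{\left(0,-5 \right)} \right)} + \frac{I{\left(18 \right)} - 299}{86 - 783} \left(-1184\right) = \left(-5\right)^{2} \left(1 + 2 \left(-5\right)\right) + \frac{-7 - 299}{86 - 783} \left(-1184\right) = 25 \left(1 - 10\right) + - \frac{306}{-697} \left(-1184\right) = 25 \left(-9\right) + \left(-306\right) \left(- \frac{1}{697}\right) \left(-1184\right) = -225 + \frac{18}{41} \left(-1184\right) = -225 - \frac{21312}{41} = - \frac{30537}{41}$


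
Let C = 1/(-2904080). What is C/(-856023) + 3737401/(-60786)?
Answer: -1548504446001471509/25185253403273040 ≈ -61.485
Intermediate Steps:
C = -1/2904080 ≈ -3.4434e-7
C/(-856023) + 3737401/(-60786) = -1/2904080/(-856023) + 3737401/(-60786) = -1/2904080*(-1/856023) + 3737401*(-1/60786) = 1/2485959273840 - 3737401/60786 = -1548504446001471509/25185253403273040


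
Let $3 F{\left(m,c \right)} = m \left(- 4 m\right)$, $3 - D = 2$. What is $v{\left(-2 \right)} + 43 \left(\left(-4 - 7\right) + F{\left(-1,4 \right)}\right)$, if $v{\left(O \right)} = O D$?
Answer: $- \frac{1597}{3} \approx -532.33$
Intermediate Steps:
$D = 1$ ($D = 3 - 2 = 1$)
$F{\left(m,c \right)} = - \frac{4 m^{2}}{3}$ ($F{\left(m,c \right)} = \frac{m \left(- 4 m\right)}{3} = \frac{\left(-4\right) m^{2}}{3} = - \frac{4 m^{2}}{3}$)
$v{\left(O \right)} = O$ ($v{\left(O \right)} = O 1 = O$)
$v{\left(-2 \right)} + 43 \left(\left(-4 - 7\right) + F{\left(-1,4 \right)}\right) = -2 + 43 \left(\left(-4 - 7\right) - \frac{4 \left(-1\right)^{2}}{3}\right) = -2 + 43 \left(-11 - \frac{4}{3}\right) = -2 + 43 \left(- \frac{37}{3}\right) = -2 - \frac{1591}{3} = - \frac{1597}{3}$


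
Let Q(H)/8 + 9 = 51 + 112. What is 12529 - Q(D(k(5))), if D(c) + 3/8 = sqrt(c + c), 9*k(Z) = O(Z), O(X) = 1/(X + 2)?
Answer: 11297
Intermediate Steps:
O(X) = 1/(2 + X)
k(Z) = 1/(9*(2 + Z))
D(c) = -3/8 + sqrt(2)*sqrt(c) (D(c) = -3/8 + sqrt(c + c) = -3/8 + sqrt(2*c) = -3/8 + sqrt(2)*sqrt(c))
Q(H) = 1232 (Q(H) = -72 + 8*(51 + 112) = -72 + 8*163 = -72 + 1304 = 1232)
12529 - Q(D(k(5))) = 12529 - 1*1232 = 12529 - 1232 = 11297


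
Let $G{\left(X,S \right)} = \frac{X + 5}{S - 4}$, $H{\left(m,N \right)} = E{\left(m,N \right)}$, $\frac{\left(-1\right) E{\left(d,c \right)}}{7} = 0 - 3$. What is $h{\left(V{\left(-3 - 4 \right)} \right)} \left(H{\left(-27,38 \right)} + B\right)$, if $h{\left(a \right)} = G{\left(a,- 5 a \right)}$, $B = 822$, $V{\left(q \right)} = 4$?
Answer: $- \frac{2529}{8} \approx -316.13$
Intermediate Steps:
$E{\left(d,c \right)} = 21$ ($E{\left(d,c \right)} = - 7 \left(0 - 3\right) = \left(-7\right) \left(-3\right) = 21$)
$H{\left(m,N \right)} = 21$
$G{\left(X,S \right)} = \frac{5 + X}{-4 + S}$
$h{\left(a \right)} = \frac{5 + a}{-4 - 5 a}$
$h{\left(V{\left(-3 - 4 \right)} \right)} \left(H{\left(-27,38 \right)} + B\right) = \frac{-5 - 4}{4 + 5 \cdot 4} \left(21 + 822\right) = \frac{-5 - 4}{4 + 20} \cdot 843 = \frac{1}{24} \left(-9\right) 843 = \left(- \frac{3}{8}\right) 843 = - \frac{2529}{8}$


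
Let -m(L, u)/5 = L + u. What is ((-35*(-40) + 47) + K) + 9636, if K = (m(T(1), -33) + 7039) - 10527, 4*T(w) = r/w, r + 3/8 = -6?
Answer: 248575/32 ≈ 7768.0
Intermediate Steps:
r = -51/8 (r = -3/8 - 6 = -51/8 ≈ -6.3750)
T(w) = -51/(32*w) (T(w) = (-51/(8*w))/4 = -51/(32*w))
m(L, u) = -5*L - 5*u (m(L, u) = -5*(L + u) = -5*L - 5*u)
K = -106081/32 (K = ((-(-255)/(32*1) - 5*(-33)) + 7039) - 10527 = ((-(-255)/32 + 165) + 7039) - 10527 = ((-5*(-51/32) + 165) + 7039) - 10527 = ((255/32 + 165) + 7039) - 10527 = (5535/32 + 7039) - 10527 = 230783/32 - 10527 = -106081/32 ≈ -3315.0)
((-35*(-40) + 47) + K) + 9636 = ((-35*(-40) + 47) - 106081/32) + 9636 = ((1400 + 47) - 106081/32) + 9636 = (1447 - 106081/32) + 9636 = -59777/32 + 9636 = 248575/32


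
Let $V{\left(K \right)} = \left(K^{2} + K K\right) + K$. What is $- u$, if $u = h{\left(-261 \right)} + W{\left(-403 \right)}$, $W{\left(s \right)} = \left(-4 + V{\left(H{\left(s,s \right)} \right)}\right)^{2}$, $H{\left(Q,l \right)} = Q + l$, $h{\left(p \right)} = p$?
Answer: $-1686003565183$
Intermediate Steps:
$V{\left(K \right)} = K + 2 K^{2}$ ($V{\left(K \right)} = \left(K^{2} + K^{2}\right) + K = 2 K^{2} + K = K + 2 K^{2}$)
$W{\left(s \right)} = \left(-4 + 2 s \left(1 + 4 s\right)\right)^{2}$ ($W{\left(s \right)} = \left(-4 + \left(s + s\right) \left(1 + 2 \left(s + s\right)\right)\right)^{2} = \left(-4 + 2 s \left(1 + 2 \cdot 2 s\right)\right)^{2} = \left(-4 + 2 s \left(1 + 4 s\right)\right)^{2}$)
$u = 1686003565183$ ($u = -261 + 4 \left(-2 - 403 \left(1 + 4 \left(-403\right)\right)\right)^{2} = -261 + 4 \left(-2 - 403 \left(1 - 1612\right)\right)^{2} = -261 + 4 \left(-2 - -649233\right)^{2} = -261 + 4 \left(-2 + 649233\right)^{2} = -261 + 4 \cdot 649231^{2} = -261 + 4 \cdot 421500891361 = -261 + 1686003565444 = 1686003565183$)
$- u = \left(-1\right) 1686003565183 = -1686003565183$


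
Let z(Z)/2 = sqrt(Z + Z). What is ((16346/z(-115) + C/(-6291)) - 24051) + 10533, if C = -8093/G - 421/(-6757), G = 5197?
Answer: -2986336589495738/220915567539 - 8173*I*sqrt(230)/230 ≈ -13518.0 - 538.91*I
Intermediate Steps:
z(Z) = 2*sqrt(2)*sqrt(Z) (z(Z) = 2*sqrt(Z + Z) = 2*sqrt(2*Z) = 2*(sqrt(2)*sqrt(Z)) = 2*sqrt(2)*sqrt(Z))
C = -52496464/35116129 (C = -8093/5197 - 421/(-6757) = -8093*1/5197 - 421*(-1/6757) = -8093/5197 + 421/6757 = -52496464/35116129 ≈ -1.4949)
((16346/z(-115) + C/(-6291)) - 24051) + 10533 = ((16346/((2*sqrt(2)*sqrt(-115))) - 52496464/35116129/(-6291)) - 24051) + 10533 = ((16346/((2*sqrt(2)*(I*sqrt(115)))) - 52496464/35116129*(-1/6291)) - 24051) + 10533 = ((16346/((2*I*sqrt(230))) + 52496464/220915567539) - 24051) + 10533 = ((16346*(-I*sqrt(230)/460) + 52496464/220915567539) - 24051) + 10533 = ((-8173*I*sqrt(230)/230 + 52496464/220915567539) - 24051) + 10533 = ((52496464/220915567539 - 8173*I*sqrt(230)/230) - 24051) + 10533 = (-5313240262384025/220915567539 - 8173*I*sqrt(230)/230) + 10533 = -2986336589495738/220915567539 - 8173*I*sqrt(230)/230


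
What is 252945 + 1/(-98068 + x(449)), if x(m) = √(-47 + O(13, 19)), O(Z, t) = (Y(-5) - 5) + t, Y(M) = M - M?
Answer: 2432656208826797/9617332657 - I*√33/9617332657 ≈ 2.5295e+5 - 5.9731e-10*I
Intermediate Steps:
Y(M) = 0
O(Z, t) = -5 + t (O(Z, t) = (0 - 5) + t = -5 + t)
x(m) = I*√33 (x(m) = √(-47 + (-5 + 19)) = √(-47 + 14) = √(-33) = I*√33)
252945 + 1/(-98068 + x(449)) = 252945 + 1/(-98068 + I*√33)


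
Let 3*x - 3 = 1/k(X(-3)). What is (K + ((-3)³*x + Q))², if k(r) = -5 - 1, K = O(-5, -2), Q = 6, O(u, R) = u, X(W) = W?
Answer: 2401/4 ≈ 600.25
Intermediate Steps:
K = -5
k(r) = -6
x = 17/18 (x = 1 + (⅓)/(-6) = 1 + (⅓)*(-⅙) = 1 - 1/18 = 17/18 ≈ 0.94444)
(K + ((-3)³*x + Q))² = (-5 + ((-3)³*(17/18) + 6))² = (-5 + (-27*17/18 + 6))² = (-5 + (-51/2 + 6))² = (-5 - 39/2)² = (-49/2)² = 2401/4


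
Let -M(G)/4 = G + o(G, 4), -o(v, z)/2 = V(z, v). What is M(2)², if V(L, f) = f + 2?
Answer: 576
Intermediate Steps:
V(L, f) = 2 + f
o(v, z) = -4 - 2*v (o(v, z) = -2*(2 + v) = -4 - 2*v)
M(G) = 16 + 4*G (M(G) = -4*(G + (-4 - 2*G)) = -4*(-4 - G) = 16 + 4*G)
M(2)² = (16 + 4*2)² = (16 + 8)² = 24² = 576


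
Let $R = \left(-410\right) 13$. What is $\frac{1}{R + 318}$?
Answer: $- \frac{1}{5012} \approx -0.00019952$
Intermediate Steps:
$R = -5330$
$\frac{1}{R + 318} = \frac{1}{-5330 + 318} = \frac{1}{-5012} = - \frac{1}{5012}$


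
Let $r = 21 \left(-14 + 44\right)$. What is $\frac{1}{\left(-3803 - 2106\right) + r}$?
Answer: $- \frac{1}{5279} \approx -0.00018943$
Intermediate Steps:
$r = 630$ ($r = 21 \cdot 30 = 630$)
$\frac{1}{\left(-3803 - 2106\right) + r} = \frac{1}{\left(-3803 - 2106\right) + 630} = \frac{1}{-5909 + 630} = \frac{1}{-5279} = - \frac{1}{5279}$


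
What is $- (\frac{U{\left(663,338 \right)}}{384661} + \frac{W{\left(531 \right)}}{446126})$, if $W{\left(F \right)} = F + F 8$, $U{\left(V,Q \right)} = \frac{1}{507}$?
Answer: $- \frac{932015970059}{87004887556002} \approx -0.010712$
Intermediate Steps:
$U{\left(V,Q \right)} = \frac{1}{507}$
$W{\left(F \right)} = 9 F$ ($W{\left(F \right)} = F + 8 F = 9 F$)
$- (\frac{U{\left(663,338 \right)}}{384661} + \frac{W{\left(531 \right)}}{446126}) = - (\frac{1}{507 \cdot 384661} + \frac{9 \cdot 531}{446126}) = - (\frac{1}{507} \cdot \frac{1}{384661} + 4779 \cdot \frac{1}{446126}) = - (\frac{1}{195023127} + \frac{4779}{446126}) = \left(-1\right) \frac{932015970059}{87004887556002} = - \frac{932015970059}{87004887556002}$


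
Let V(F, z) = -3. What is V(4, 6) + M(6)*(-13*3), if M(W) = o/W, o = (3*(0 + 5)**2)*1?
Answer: -981/2 ≈ -490.50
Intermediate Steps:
o = 75 (o = (3*5**2)*1 = (3*25)*1 = 75*1 = 75)
M(W) = 75/W
V(4, 6) + M(6)*(-13*3) = -3 + (75/6)*(-13*3) = -3 + (75*(1/6))*(-39) = -3 + (25/2)*(-39) = -3 - 975/2 = -981/2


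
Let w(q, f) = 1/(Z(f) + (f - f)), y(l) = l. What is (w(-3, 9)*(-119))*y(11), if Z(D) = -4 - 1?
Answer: 1309/5 ≈ 261.80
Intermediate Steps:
Z(D) = -5
w(q, f) = -⅕ (w(q, f) = 1/(-5 + (f - f)) = 1/(-5 + 0) = 1/(-5) = -⅕)
(w(-3, 9)*(-119))*y(11) = -⅕*(-119)*11 = (119/5)*11 = 1309/5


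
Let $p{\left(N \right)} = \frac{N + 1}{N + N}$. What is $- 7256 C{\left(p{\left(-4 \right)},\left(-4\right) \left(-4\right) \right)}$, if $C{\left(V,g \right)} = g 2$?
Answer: $-232192$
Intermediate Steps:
$p{\left(N \right)} = \frac{1 + N}{2 N}$
$C{\left(V,g \right)} = 2 g$
$- 7256 C{\left(p{\left(-4 \right)},\left(-4\right) \left(-4\right) \right)} = - 7256 \cdot 2 \left(\left(-4\right) \left(-4\right)\right) = - 7256 \cdot 2 \cdot 16 = \left(-7256\right) 32 = -232192$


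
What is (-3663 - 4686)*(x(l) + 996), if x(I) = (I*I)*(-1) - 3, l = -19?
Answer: -5276568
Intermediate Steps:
x(I) = -3 - I**2 (x(I) = I**2*(-1) - 3 = -I**2 - 3 = -3 - I**2)
(-3663 - 4686)*(x(l) + 996) = (-3663 - 4686)*((-3 - 1*(-19)**2) + 996) = -8349*((-3 - 1*361) + 996) = -8349*((-3 - 361) + 996) = -8349*(-364 + 996) = -8349*632 = -5276568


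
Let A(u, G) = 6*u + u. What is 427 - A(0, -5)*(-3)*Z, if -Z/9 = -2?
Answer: 427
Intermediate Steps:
Z = 18 (Z = -9*(-2) = 18)
A(u, G) = 7*u
427 - A(0, -5)*(-3)*Z = 427 - (7*0)*(-3)*18 = 427 - 0*(-3)*18 = 427 - 0*18 = 427 - 1*0 = 427 + 0 = 427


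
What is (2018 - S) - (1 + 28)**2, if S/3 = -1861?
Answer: 6760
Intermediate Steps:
S = -5583 (S = 3*(-1861) = -5583)
(2018 - S) - (1 + 28)**2 = (2018 - 1*(-5583)) - (1 + 28)**2 = (2018 + 5583) - 1*29**2 = 7601 - 1*841 = 7601 - 841 = 6760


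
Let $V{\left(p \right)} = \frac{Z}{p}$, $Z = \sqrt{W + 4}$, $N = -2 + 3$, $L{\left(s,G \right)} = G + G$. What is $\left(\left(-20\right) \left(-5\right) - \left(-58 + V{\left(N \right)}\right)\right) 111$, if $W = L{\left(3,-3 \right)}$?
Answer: $17538 - 111 i \sqrt{2} \approx 17538.0 - 156.98 i$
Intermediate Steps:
$L{\left(s,G \right)} = 2 G$
$W = -6$ ($W = 2 \left(-3\right) = -6$)
$N = 1$
$Z = i \sqrt{2}$ ($Z = \sqrt{-6 + 4} = \sqrt{-2} = i \sqrt{2} \approx 1.4142 i$)
$V{\left(p \right)} = \frac{i \sqrt{2}}{p}$
$\left(\left(-20\right) \left(-5\right) - \left(-58 + V{\left(N \right)}\right)\right) 111 = \left(\left(-20\right) \left(-5\right) + \left(58 - \frac{i \sqrt{2}}{1}\right)\right) 111 = \left(100 + \left(58 - i \sqrt{2} \cdot 1\right)\right) 111 = \left(100 + \left(58 - i \sqrt{2}\right)\right) 111 = \left(158 - i \sqrt{2}\right) 111 = 17538 - 111 i \sqrt{2}$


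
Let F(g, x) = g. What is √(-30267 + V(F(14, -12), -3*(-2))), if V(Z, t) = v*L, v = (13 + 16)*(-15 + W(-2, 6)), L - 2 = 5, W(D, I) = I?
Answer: 3*I*√3566 ≈ 179.15*I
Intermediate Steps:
L = 7 (L = 2 + 5 = 7)
v = -261 (v = (13 + 16)*(-15 + 6) = 29*(-9) = -261)
V(Z, t) = -1827 (V(Z, t) = -261*7 = -1827)
√(-30267 + V(F(14, -12), -3*(-2))) = √(-30267 - 1827) = √(-32094) = 3*I*√3566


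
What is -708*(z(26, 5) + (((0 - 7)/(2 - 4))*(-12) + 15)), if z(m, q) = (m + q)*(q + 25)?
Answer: -639324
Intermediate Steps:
z(m, q) = (25 + q)*(m + q) (z(m, q) = (m + q)*(25 + q) = (25 + q)*(m + q))
-708*(z(26, 5) + (((0 - 7)/(2 - 4))*(-12) + 15)) = -708*((5² + 25*26 + 25*5 + 26*5) + (((0 - 7)/(2 - 4))*(-12) + 15)) = -708*((25 + 650 + 125 + 130) + (-7/(-2)*(-12) + 15)) = -708*(930 + (-7*(-½)*(-12) + 15)) = -708*(930 + ((7/2)*(-12) + 15)) = -708*(930 + (-42 + 15)) = -708*(930 - 27) = -708*903 = -639324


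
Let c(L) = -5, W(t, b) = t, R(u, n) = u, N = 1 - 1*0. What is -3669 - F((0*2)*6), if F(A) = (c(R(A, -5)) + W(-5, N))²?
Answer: -3769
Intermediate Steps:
N = 1 (N = 1 + 0 = 1)
F(A) = 100 (F(A) = (-5 - 5)² = (-10)² = 100)
-3669 - F((0*2)*6) = -3669 - 1*100 = -3669 - 100 = -3769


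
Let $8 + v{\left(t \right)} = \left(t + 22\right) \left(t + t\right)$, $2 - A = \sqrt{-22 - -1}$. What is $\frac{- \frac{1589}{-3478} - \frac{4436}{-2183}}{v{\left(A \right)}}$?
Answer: $\frac{510735 i}{410404 \left(23 i + 26 \sqrt{21}\right)} \approx 0.0019438 + 0.01007 i$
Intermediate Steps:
$A = 2 - i \sqrt{21}$ ($A = 2 - \sqrt{-22 - -1} = 2 - \sqrt{-22 + \left(-7 + 8\right)} = 2 - \sqrt{-22 + 1} = 2 - \sqrt{-21} = 2 - i \sqrt{21} \approx 2.0 - 4.5826 i$)
$v{\left(t \right)} = -8 + 2 t \left(22 + t\right)$ ($v{\left(t \right)} = -8 + \left(t + 22\right) \left(t + t\right) = -8 + \left(22 + t\right) 2 t = -8 + 2 t \left(22 + t\right)$)
$\frac{- \frac{1589}{-3478} - \frac{4436}{-2183}}{v{\left(A \right)}} = \frac{- \frac{1589}{-3478} - \frac{4436}{-2183}}{-8 + 2 \left(2 - i \sqrt{21}\right)^{2} + 44 \left(2 - i \sqrt{21}\right)} = \frac{\left(-1589\right) \left(- \frac{1}{3478}\right) - - \frac{4436}{2183}}{-8 + 2 \left(2 - i \sqrt{21}\right)^{2} + \left(88 - 44 i \sqrt{21}\right)} = \frac{\frac{1589}{3478} + \frac{4436}{2183}}{80 + 2 \left(2 - i \sqrt{21}\right)^{2} - 44 i \sqrt{21}} = \frac{510735}{205202 \left(80 + 2 \left(2 - i \sqrt{21}\right)^{2} - 44 i \sqrt{21}\right)}$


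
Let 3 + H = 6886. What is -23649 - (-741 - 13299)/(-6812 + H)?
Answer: -1665039/71 ≈ -23451.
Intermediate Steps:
H = 6883 (H = -3 + 6886 = 6883)
-23649 - (-741 - 13299)/(-6812 + H) = -23649 - (-741 - 13299)/(-6812 + 6883) = -23649 - (-14040)/71 = -23649 - 1*(-14040/71) = -23649 + 14040/71 = -1665039/71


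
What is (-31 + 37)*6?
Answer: 36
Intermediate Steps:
(-31 + 37)*6 = 6*6 = 36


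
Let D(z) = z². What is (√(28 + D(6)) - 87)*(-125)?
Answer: 9875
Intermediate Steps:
(√(28 + D(6)) - 87)*(-125) = (√(28 + 6²) - 87)*(-125) = (√(28 + 36) - 87)*(-125) = (√64 - 87)*(-125) = (8 - 87)*(-125) = -79*(-125) = 9875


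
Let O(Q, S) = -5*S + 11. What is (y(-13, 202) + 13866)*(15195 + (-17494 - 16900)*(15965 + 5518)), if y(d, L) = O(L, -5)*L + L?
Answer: -15767509423380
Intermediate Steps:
O(Q, S) = 11 - 5*S
y(d, L) = 37*L (y(d, L) = (11 - 5*(-5))*L + L = (11 + 25)*L + L = 36*L + L = 37*L)
(y(-13, 202) + 13866)*(15195 + (-17494 - 16900)*(15965 + 5518)) = (37*202 + 13866)*(15195 + (-17494 - 16900)*(15965 + 5518)) = (7474 + 13866)*(15195 - 34394*21483) = 21340*(15195 - 738886302) = 21340*(-738871107) = -15767509423380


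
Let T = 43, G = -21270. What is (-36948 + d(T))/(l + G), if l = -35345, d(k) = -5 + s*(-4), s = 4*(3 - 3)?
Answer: 36953/56615 ≈ 0.65271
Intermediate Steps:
s = 0 (s = 4*0 = 0)
d(k) = -5 (d(k) = -5 + 0*(-4) = -5 + 0 = -5)
(-36948 + d(T))/(l + G) = (-36948 - 5)/(-35345 - 21270) = -36953/(-56615) = -36953*(-1/56615) = 36953/56615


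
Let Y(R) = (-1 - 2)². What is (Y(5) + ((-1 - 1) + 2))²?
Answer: 81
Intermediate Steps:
Y(R) = 9 (Y(R) = (-3)² = 9)
(Y(5) + ((-1 - 1) + 2))² = (9 + ((-1 - 1) + 2))² = (9 + (-2 + 2))² = (9 + 0)² = 9² = 81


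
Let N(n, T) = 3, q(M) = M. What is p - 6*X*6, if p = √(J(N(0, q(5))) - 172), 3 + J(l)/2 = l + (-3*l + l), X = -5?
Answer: 180 + 2*I*√46 ≈ 180.0 + 13.565*I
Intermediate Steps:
J(l) = -6 - 2*l (J(l) = -6 + 2*(l + (-3*l + l)) = -6 + 2*(l - 2*l) = -6 + 2*(-l) = -6 - 2*l)
p = 2*I*√46 (p = √((-6 - 2*3) - 172) = √((-6 - 6) - 172) = √(-12 - 172) = √(-184) = 2*I*√46 ≈ 13.565*I)
p - 6*X*6 = 2*I*√46 - 6*(-5)*6 = 2*I*√46 + 30*6 = 2*I*√46 + 180 = 180 + 2*I*√46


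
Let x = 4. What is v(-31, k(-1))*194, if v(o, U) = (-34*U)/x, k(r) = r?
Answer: 1649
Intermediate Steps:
v(o, U) = -17*U/2 (v(o, U) = -34*U/4 = -34*U*(¼) = -17*U/2)
v(-31, k(-1))*194 = -17/2*(-1)*194 = (17/2)*194 = 1649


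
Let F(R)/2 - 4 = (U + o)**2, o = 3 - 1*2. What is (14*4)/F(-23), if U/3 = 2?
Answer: 28/53 ≈ 0.52830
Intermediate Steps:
U = 6 (U = 3*2 = 6)
o = 1 (o = 3 - 2 = 1)
F(R) = 106 (F(R) = 8 + 2*(6 + 1)**2 = 8 + 2*7**2 = 8 + 2*49 = 8 + 98 = 106)
(14*4)/F(-23) = (14*4)/106 = 56*(1/106) = 28/53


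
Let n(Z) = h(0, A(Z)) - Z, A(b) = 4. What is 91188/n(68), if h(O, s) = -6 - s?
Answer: -15198/13 ≈ -1169.1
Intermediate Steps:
n(Z) = -10 - Z (n(Z) = (-6 - 1*4) - Z = (-6 - 4) - Z = -10 - Z)
91188/n(68) = 91188/(-10 - 1*68) = 91188/(-10 - 68) = 91188/(-78) = 91188*(-1/78) = -15198/13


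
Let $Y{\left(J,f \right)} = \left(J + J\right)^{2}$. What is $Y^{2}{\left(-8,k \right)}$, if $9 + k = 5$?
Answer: $65536$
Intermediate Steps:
$k = -4$ ($k = -9 + 5 = -4$)
$Y{\left(J,f \right)} = 4 J^{2}$ ($Y{\left(J,f \right)} = \left(2 J\right)^{2} = 4 J^{2}$)
$Y^{2}{\left(-8,k \right)} = \left(4 \left(-8\right)^{2}\right)^{2} = \left(4 \cdot 64\right)^{2} = 256^{2} = 65536$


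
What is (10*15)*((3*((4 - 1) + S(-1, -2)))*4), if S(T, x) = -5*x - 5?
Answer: 14400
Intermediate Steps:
S(T, x) = -5 - 5*x
(10*15)*((3*((4 - 1) + S(-1, -2)))*4) = (10*15)*((3*((4 - 1) + (-5 - 5*(-2))))*4) = 150*((3*(3 + (-5 + 10)))*4) = 150*((3*(3 + 5))*4) = 150*((3*8)*4) = 150*(24*4) = 150*96 = 14400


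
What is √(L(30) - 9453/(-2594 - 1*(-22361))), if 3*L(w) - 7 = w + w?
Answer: √8539541670/19767 ≈ 4.6749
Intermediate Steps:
L(w) = 7/3 + 2*w/3 (L(w) = 7/3 + (w + w)/3 = 7/3 + (2*w)/3 = 7/3 + 2*w/3)
√(L(30) - 9453/(-2594 - 1*(-22361))) = √((7/3 + (⅔)*30) - 9453/(-2594 - 1*(-22361))) = √((7/3 + 20) - 9453/(-2594 + 22361)) = √(67/3 - 9453/19767) = √(67/3 - 9453*1/19767) = √(67/3 - 3151/6589) = √(432010/19767) = √8539541670/19767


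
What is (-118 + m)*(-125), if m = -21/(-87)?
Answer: 426875/29 ≈ 14720.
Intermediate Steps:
m = 7/29 (m = -21*(-1/87) = 7/29 ≈ 0.24138)
(-118 + m)*(-125) = (-118 + 7/29)*(-125) = -3415/29*(-125) = 426875/29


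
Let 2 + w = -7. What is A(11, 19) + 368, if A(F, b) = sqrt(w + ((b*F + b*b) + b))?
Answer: 368 + 2*sqrt(145) ≈ 392.08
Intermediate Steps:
w = -9 (w = -2 - 7 = -9)
A(F, b) = sqrt(-9 + b + b**2 + F*b) (A(F, b) = sqrt(-9 + ((b*F + b*b) + b)) = sqrt(-9 + ((F*b + b**2) + b)) = sqrt(-9 + ((b**2 + F*b) + b)) = sqrt(-9 + (b + b**2 + F*b)) = sqrt(-9 + b + b**2 + F*b))
A(11, 19) + 368 = sqrt(-9 + 19 + 19**2 + 11*19) + 368 = sqrt(-9 + 19 + 361 + 209) + 368 = sqrt(580) + 368 = 2*sqrt(145) + 368 = 368 + 2*sqrt(145)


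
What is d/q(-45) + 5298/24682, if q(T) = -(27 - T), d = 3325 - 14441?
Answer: 34343321/222138 ≈ 154.60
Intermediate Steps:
d = -11116
q(T) = -27 + T
d/q(-45) + 5298/24682 = -11116/(-27 - 45) + 5298/24682 = -11116/(-72) + 5298*(1/24682) = -11116*(-1/72) + 2649/12341 = 2779/18 + 2649/12341 = 34343321/222138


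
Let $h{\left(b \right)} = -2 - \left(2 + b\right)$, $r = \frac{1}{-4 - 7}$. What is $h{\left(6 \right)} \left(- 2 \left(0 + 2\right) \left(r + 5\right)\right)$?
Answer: $\frac{2160}{11} \approx 196.36$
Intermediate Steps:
$r = - \frac{1}{11}$ ($r = \frac{1}{-11} = - \frac{1}{11} \approx -0.090909$)
$h{\left(b \right)} = -4 - b$ ($h{\left(b \right)} = -2 - \left(2 + b\right) = -4 - b$)
$h{\left(6 \right)} \left(- 2 \left(0 + 2\right) \left(r + 5\right)\right) = \left(-4 - 6\right) \left(- 2 \left(0 + 2\right) \left(- \frac{1}{11} + 5\right)\right) = \left(-4 - 6\right) \left(- 2 \cdot 2 \cdot \frac{54}{11}\right) = - 10 \left(\left(-2\right) \frac{108}{11}\right) = \left(-10\right) \left(- \frac{216}{11}\right) = \frac{2160}{11}$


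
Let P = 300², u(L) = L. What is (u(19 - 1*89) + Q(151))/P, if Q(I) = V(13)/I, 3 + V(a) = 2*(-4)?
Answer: -3527/4530000 ≈ -0.00077859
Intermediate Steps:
P = 90000
V(a) = -11 (V(a) = -3 + 2*(-4) = -3 - 8 = -11)
Q(I) = -11/I
(u(19 - 1*89) + Q(151))/P = ((19 - 1*89) - 11/151)/90000 = ((19 - 89) - 11*1/151)*(1/90000) = (-70 - 11/151)*(1/90000) = -10581/151*1/90000 = -3527/4530000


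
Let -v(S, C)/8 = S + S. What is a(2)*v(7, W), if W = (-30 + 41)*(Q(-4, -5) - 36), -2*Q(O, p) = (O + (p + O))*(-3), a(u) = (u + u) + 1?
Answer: -560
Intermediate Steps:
a(u) = 1 + 2*u (a(u) = 2*u + 1 = 1 + 2*u)
Q(O, p) = 3*O + 3*p/2 (Q(O, p) = -(O + (p + O))*(-3)/2 = -(O + (O + p))*(-3)/2 = -(p + 2*O)*(-3)/2 = -(-6*O - 3*p)/2 = 3*O + 3*p/2)
W = -1221/2 (W = (-30 + 41)*((3*(-4) + (3/2)*(-5)) - 36) = 11*((-12 - 15/2) - 36) = 11*(-39/2 - 36) = 11*(-111/2) = -1221/2 ≈ -610.50)
v(S, C) = -16*S (v(S, C) = -8*(S + S) = -16*S)
a(2)*v(7, W) = (1 + 2*2)*(-16*7) = (1 + 4)*(-112) = 5*(-112) = -560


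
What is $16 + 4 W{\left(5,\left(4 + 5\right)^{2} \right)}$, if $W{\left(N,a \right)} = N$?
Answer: $36$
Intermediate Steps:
$16 + 4 W{\left(5,\left(4 + 5\right)^{2} \right)} = 16 + 4 \cdot 5 = 16 + 20 = 36$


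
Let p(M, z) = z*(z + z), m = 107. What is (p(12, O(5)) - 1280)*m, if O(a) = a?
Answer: -131610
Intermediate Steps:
p(M, z) = 2*z**2 (p(M, z) = z*(2*z) = 2*z**2)
(p(12, O(5)) - 1280)*m = (2*5**2 - 1280)*107 = (2*25 - 1280)*107 = (50 - 1280)*107 = -1230*107 = -131610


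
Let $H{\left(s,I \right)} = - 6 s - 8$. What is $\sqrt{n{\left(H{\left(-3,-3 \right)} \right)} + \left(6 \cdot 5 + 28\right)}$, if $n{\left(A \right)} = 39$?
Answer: $\sqrt{97} \approx 9.8489$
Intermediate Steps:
$H{\left(s,I \right)} = -8 - 6 s$
$\sqrt{n{\left(H{\left(-3,-3 \right)} \right)} + \left(6 \cdot 5 + 28\right)} = \sqrt{39 + \left(6 \cdot 5 + 28\right)} = \sqrt{39 + \left(30 + 28\right)} = \sqrt{39 + 58} = \sqrt{97}$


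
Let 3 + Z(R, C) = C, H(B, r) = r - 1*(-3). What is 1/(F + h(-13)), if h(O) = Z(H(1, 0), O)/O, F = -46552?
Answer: -13/605160 ≈ -2.1482e-5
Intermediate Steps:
H(B, r) = 3 + r (H(B, r) = r + 3 = 3 + r)
Z(R, C) = -3 + C
h(O) = (-3 + O)/O
1/(F + h(-13)) = 1/(-46552 + (-3 - 13)/(-13)) = 1/(-46552 - 1/13*(-16)) = 1/(-46552 + 16/13) = 1/(-605160/13) = -13/605160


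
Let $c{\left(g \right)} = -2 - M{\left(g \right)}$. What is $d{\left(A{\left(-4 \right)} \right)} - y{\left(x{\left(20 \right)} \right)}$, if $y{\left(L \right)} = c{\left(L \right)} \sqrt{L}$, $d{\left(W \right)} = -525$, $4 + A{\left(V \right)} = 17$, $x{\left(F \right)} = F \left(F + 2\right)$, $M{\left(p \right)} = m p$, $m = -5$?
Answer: $-525 - 4396 \sqrt{110} \approx -46631.0$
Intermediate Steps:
$M{\left(p \right)} = - 5 p$
$x{\left(F \right)} = F \left(2 + F\right)$
$A{\left(V \right)} = 13$ ($A{\left(V \right)} = -4 + 17 = 13$)
$c{\left(g \right)} = -2 + 5 g$ ($c{\left(g \right)} = -2 - - 5 g = -2 + 5 g$)
$y{\left(L \right)} = \sqrt{L} \left(-2 + 5 L\right)$ ($y{\left(L \right)} = \left(-2 + 5 L\right) \sqrt{L} = \sqrt{L} \left(-2 + 5 L\right)$)
$d{\left(A{\left(-4 \right)} \right)} - y{\left(x{\left(20 \right)} \right)} = -525 - \sqrt{20 \left(2 + 20\right)} \left(-2 + 5 \cdot 20 \left(2 + 20\right)\right) = -525 - \sqrt{20 \cdot 22} \left(-2 + 5 \cdot 20 \cdot 22\right) = -525 - \sqrt{440} \left(-2 + 5 \cdot 440\right) = -525 - 2 \sqrt{110} \left(-2 + 2200\right) = -525 - 2 \sqrt{110} \cdot 2198 = -525 - 4396 \sqrt{110}$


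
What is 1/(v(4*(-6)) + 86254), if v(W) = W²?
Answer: 1/86830 ≈ 1.1517e-5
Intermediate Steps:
1/(v(4*(-6)) + 86254) = 1/((4*(-6))² + 86254) = 1/((-24)² + 86254) = 1/(576 + 86254) = 1/86830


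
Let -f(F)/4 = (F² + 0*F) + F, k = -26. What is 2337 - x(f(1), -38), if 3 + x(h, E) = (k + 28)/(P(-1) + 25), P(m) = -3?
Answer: 25739/11 ≈ 2339.9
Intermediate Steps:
f(F) = -4*F - 4*F² (f(F) = -4*((F² + 0*F) + F) = -4*((F² + 0) + F) = -4*(F² + F) = -4*(F + F²) = -4*F - 4*F²)
x(h, E) = -32/11 (x(h, E) = -3 + (-26 + 28)/(-3 + 25) = -3 + 2/22 = -3 + 2*(1/22) = -3 + 1/11 = -32/11)
2337 - x(f(1), -38) = 2337 - 1*(-32/11) = 2337 + 32/11 = 25739/11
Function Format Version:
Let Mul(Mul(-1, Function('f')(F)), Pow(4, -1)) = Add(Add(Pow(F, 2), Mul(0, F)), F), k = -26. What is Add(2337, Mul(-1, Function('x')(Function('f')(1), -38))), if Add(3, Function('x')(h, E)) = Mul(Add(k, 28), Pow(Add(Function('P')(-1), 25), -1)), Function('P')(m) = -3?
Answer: Rational(25739, 11) ≈ 2339.9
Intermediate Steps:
Function('f')(F) = Add(Mul(-4, F), Mul(-4, Pow(F, 2))) (Function('f')(F) = Mul(-4, Add(Add(Pow(F, 2), Mul(0, F)), F)) = Mul(-4, Add(Add(Pow(F, 2), 0), F)) = Mul(-4, Add(Pow(F, 2), F)) = Mul(-4, Add(F, Pow(F, 2))) = Add(Mul(-4, F), Mul(-4, Pow(F, 2))))
Function('x')(h, E) = Rational(-32, 11) (Function('x')(h, E) = Add(-3, Mul(Add(-26, 28), Pow(Add(-3, 25), -1))) = Add(-3, Mul(2, Pow(22, -1))) = Add(-3, Mul(2, Rational(1, 22))) = Add(-3, Rational(1, 11)) = Rational(-32, 11))
Add(2337, Mul(-1, Function('x')(Function('f')(1), -38))) = Add(2337, Mul(-1, Rational(-32, 11))) = Add(2337, Rational(32, 11)) = Rational(25739, 11)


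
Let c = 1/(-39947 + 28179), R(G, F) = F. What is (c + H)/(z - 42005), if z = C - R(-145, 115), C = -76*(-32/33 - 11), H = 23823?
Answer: -9251519079/16003773920 ≈ -0.57808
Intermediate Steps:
c = -1/11768 (c = 1/(-11768) = -1/11768 ≈ -8.4976e-5)
C = 30020/33 (C = -76*(-32*1/33 - 11) = -76*(-32/33 - 11) = -76*(-395/33) = 30020/33 ≈ 909.70)
z = 26225/33 (z = 30020/33 - 1*115 = 30020/33 - 115 = 26225/33 ≈ 794.70)
(c + H)/(z - 42005) = (-1/11768 + 23823)/(26225/33 - 42005) = 280349063/(11768*(-1359940/33)) = (280349063/11768)*(-33/1359940) = -9251519079/16003773920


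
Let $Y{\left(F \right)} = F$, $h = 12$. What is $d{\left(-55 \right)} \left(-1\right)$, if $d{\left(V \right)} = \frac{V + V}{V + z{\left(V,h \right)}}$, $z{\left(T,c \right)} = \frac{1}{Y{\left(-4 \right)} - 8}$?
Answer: $- \frac{1320}{661} \approx -1.997$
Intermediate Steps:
$z{\left(T,c \right)} = - \frac{1}{12}$ ($z{\left(T,c \right)} = \frac{1}{-4 - 8} = \frac{1}{-12} = - \frac{1}{12}$)
$d{\left(V \right)} = \frac{2 V}{- \frac{1}{12} + V}$ ($d{\left(V \right)} = \frac{V + V}{V - \frac{1}{12}} = \frac{2 V}{- \frac{1}{12} + V}$)
$d{\left(-55 \right)} \left(-1\right) = 24 \left(-55\right) \frac{1}{-1 + 12 \left(-55\right)} \left(-1\right) = 24 \left(-55\right) \frac{1}{-1 - 660} \left(-1\right) = 24 \left(-55\right) \frac{1}{-661} \left(-1\right) = 24 \left(-55\right) \left(- \frac{1}{661}\right) \left(-1\right) = \frac{1320}{661} \left(-1\right) = - \frac{1320}{661}$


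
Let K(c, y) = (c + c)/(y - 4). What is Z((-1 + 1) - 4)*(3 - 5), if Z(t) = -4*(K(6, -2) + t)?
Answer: -48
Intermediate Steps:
K(c, y) = 2*c/(-4 + y) (K(c, y) = (2*c)/(-4 + y) = 2*c/(-4 + y))
Z(t) = 8 - 4*t (Z(t) = -4*(2*6/(-4 - 2) + t) = -4*(2*6/(-6) + t) = -4*(2*6*(-1/6) + t) = -4*(-2 + t) = 8 - 4*t)
Z((-1 + 1) - 4)*(3 - 5) = (8 - 4*((-1 + 1) - 4))*(3 - 5) = (8 - 4*(0 - 4))*(-2) = (8 - 4*(-4))*(-2) = (8 + 16)*(-2) = 24*(-2) = -48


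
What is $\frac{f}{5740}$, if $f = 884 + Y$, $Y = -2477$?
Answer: $- \frac{1593}{5740} \approx -0.27753$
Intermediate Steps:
$f = -1593$ ($f = 884 - 2477 = -1593$)
$\frac{f}{5740} = - \frac{1593}{5740}$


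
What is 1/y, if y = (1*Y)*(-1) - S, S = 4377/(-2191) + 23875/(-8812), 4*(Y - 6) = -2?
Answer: -19307092/15308757 ≈ -1.2612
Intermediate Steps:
Y = 11/2 (Y = 6 + (¼)*(-2) = 6 - ½ = 11/2 ≈ 5.5000)
S = -90880249/19307092 (S = 4377*(-1/2191) + 23875*(-1/8812) = -4377/2191 - 23875/8812 = -90880249/19307092 ≈ -4.7071)
y = -15308757/19307092 (y = (1*(11/2))*(-1) - 1*(-90880249/19307092) = (11/2)*(-1) + 90880249/19307092 = -11/2 + 90880249/19307092 = -15308757/19307092 ≈ -0.79291)
1/y = 1/(-15308757/19307092) = -19307092/15308757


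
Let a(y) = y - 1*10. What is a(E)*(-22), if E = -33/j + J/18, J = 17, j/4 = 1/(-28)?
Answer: -43945/9 ≈ -4882.8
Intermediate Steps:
j = -⅐ (j = 4/(-28) = 4*(-1/28) = -⅐ ≈ -0.14286)
E = 4175/18 (E = -33/(-⅐) + 17/18 = -33*(-7) + 17*(1/18) = 231 + 17/18 = 4175/18 ≈ 231.94)
a(y) = -10 + y (a(y) = y - 10 = -10 + y)
a(E)*(-22) = (-10 + 4175/18)*(-22) = (3995/18)*(-22) = -43945/9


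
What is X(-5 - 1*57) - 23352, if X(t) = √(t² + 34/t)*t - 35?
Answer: -23387 - 2*√3693557 ≈ -27231.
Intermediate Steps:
X(t) = -35 + t*√(t² + 34/t) (X(t) = t*√(t² + 34/t) - 35 = -35 + t*√(t² + 34/t))
X(-5 - 1*57) - 23352 = (-35 + (-5 - 1*57)*√((34 + (-5 - 1*57)³)/(-5 - 1*57))) - 23352 = (-35 + (-5 - 57)*√((34 + (-5 - 57)³)/(-5 - 57))) - 23352 = (-35 - 62*√(-1/(-62))*√(-34 - 1*(-62)³)) - 23352 = (-35 - 62*√3693557/31) - 23352 = (-35 - 2*√3693557) - 23352 = -23387 - 2*√3693557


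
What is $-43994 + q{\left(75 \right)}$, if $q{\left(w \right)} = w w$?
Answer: $-38369$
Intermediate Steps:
$q{\left(w \right)} = w^{2}$
$-43994 + q{\left(75 \right)} = -43994 + 75^{2} = -43994 + 5625 = -38369$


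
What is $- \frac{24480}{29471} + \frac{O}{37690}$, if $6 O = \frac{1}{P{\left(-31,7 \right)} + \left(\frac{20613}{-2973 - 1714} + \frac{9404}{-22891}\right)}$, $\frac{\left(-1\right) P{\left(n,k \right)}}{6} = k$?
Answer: $- \frac{27801958248520782107}{33470237677958121300} \approx -0.83065$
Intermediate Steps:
$P{\left(n,k \right)} = - 6 k$
$O = - \frac{107290117}{30132681870}$ ($O = \frac{1}{6 \left(\left(-6\right) 7 + \left(\frac{20613}{-2973 - 1714} + \frac{9404}{-22891}\right)\right)} = \frac{1}{6 \left(-42 + \left(\frac{20613}{-2973 - 1714} + 9404 \left(- \frac{1}{22891}\right)\right)\right)} = \frac{1}{6 \left(-42 + \left(\frac{20613}{-4687} - \frac{9404}{22891}\right)\right)} = \frac{1}{6 \left(-42 + \left(20613 \left(- \frac{1}{4687}\right) - \frac{9404}{22891}\right)\right)} = \frac{1}{6 \left(-42 - \frac{515928731}{107290117}\right)} = \frac{1}{6 \left(- \frac{5022113645}{107290117}\right)} = \frac{1}{6} \left(- \frac{107290117}{5022113645}\right) = - \frac{107290117}{30132681870} \approx -0.0035606$)
$- \frac{24480}{29471} + \frac{O}{37690} = - \frac{24480}{29471} - \frac{107290117}{30132681870 \cdot 37690} = \left(-24480\right) \frac{1}{29471} - \frac{107290117}{1135700779680300} = - \frac{24480}{29471} - \frac{107290117}{1135700779680300} = - \frac{27801958248520782107}{33470237677958121300}$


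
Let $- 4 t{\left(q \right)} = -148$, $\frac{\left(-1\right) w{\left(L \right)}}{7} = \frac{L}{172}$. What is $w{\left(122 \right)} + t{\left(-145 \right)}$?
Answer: $\frac{2755}{86} \approx 32.035$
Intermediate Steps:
$w{\left(L \right)} = - \frac{7 L}{172}$ ($w{\left(L \right)} = - 7 \frac{L}{172} = - \frac{7 L}{172}$)
$t{\left(q \right)} = 37$ ($t{\left(q \right)} = \left(- \frac{1}{4}\right) \left(-148\right) = 37$)
$w{\left(122 \right)} + t{\left(-145 \right)} = \left(- \frac{7}{172}\right) 122 + 37 = - \frac{427}{86} + 37 = \frac{2755}{86}$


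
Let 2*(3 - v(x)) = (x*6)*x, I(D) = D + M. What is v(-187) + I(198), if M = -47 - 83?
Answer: -104836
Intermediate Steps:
M = -130
I(D) = -130 + D (I(D) = D - 130 = -130 + D)
v(x) = 3 - 3*x**2 (v(x) = 3 - x*6*x/2 = 3 - 6*x*x/2 = 3 - 3*x**2)
v(-187) + I(198) = (3 - 3*(-187)**2) + (-130 + 198) = (3 - 3*34969) + 68 = (3 - 104907) + 68 = -104904 + 68 = -104836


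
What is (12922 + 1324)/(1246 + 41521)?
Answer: 14246/42767 ≈ 0.33311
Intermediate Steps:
(12922 + 1324)/(1246 + 41521) = 14246/42767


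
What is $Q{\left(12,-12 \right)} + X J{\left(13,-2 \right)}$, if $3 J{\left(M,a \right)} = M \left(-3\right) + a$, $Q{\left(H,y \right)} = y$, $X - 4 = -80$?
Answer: $\frac{3080}{3} \approx 1026.7$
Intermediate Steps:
$X = -76$ ($X = 4 - 80 = -76$)
$J{\left(M,a \right)} = - M + \frac{a}{3}$ ($J{\left(M,a \right)} = \frac{M \left(-3\right) + a}{3} = \frac{- 3 M + a}{3} = \frac{a - 3 M}{3} = - M + \frac{a}{3}$)
$Q{\left(12,-12 \right)} + X J{\left(13,-2 \right)} = -12 - 76 \left(\left(-1\right) 13 + \frac{1}{3} \left(-2\right)\right) = -12 - 76 \left(-13 - \frac{2}{3}\right) = -12 - - \frac{3116}{3} = -12 + \frac{3116}{3} = \frac{3080}{3}$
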